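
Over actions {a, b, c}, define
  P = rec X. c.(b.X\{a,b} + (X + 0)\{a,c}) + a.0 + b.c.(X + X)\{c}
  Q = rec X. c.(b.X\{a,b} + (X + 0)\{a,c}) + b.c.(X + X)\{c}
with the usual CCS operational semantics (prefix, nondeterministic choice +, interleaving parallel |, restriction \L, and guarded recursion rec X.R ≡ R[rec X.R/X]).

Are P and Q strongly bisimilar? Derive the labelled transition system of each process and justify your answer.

LTS(P): 10 reachable states
  s0 = rec X. c.(b.X\{a,b} + (X + 0)\{a,c}) + a.0 + b.c.(X + X)\{c} :: =a=> s1, =b=> s2, =c=> s3
  s1 = 0 :: (no moves)
  s2 = c.((rec X. c.(b.X\{a,b} + (X + 0)\{a,c}) + a.0 + b.c.(X + X)\{c}) + (rec X. c.(b.X\{a,b} + (X + 0)\{a,c}) + a.0 + b.c.(X + X)\{c}))\{c} :: =c=> s4
  s3 = b.(rec X. c.(b.X\{a,b} + (X + 0)\{a,c}) + a.0 + b.c.(X + X)\{c})\{a,b} + ((rec X. c.(b.X\{a,b} + (X + 0)\{a,c}) + a.0 + b.c.(X + X)\{c}) + 0)\{a,c} :: =b=> s5, =b=> s6
  s4 = ((rec X. c.(b.X\{a,b} + (X + 0)\{a,c}) + a.0 + b.c.(X + X)\{c}) + (rec X. c.(b.X\{a,b} + (X + 0)\{a,c}) + a.0 + b.c.(X + X)\{c}))\{c} :: =a=> s7, =b=> s8
  s5 = (c.((rec X. c.(b.X\{a,b} + (X + 0)\{a,c}) + a.0 + b.c.(X + X)\{c}) + (rec X. c.(b.X\{a,b} + (X + 0)\{a,c}) + a.0 + b.c.(X + X)\{c}))\{c})\{a,c} :: (no moves)
  s6 = (rec X. c.(b.X\{a,b} + (X + 0)\{a,c}) + a.0 + b.c.(X + X)\{c})\{a,b} :: =c=> s9
  s7 = 0\{c} :: (no moves)
  s8 = (c.((rec X. c.(b.X\{a,b} + (X + 0)\{a,c}) + a.0 + b.c.(X + X)\{c}) + (rec X. c.(b.X\{a,b} + (X + 0)\{a,c}) + a.0 + b.c.(X + X)\{c}))\{c})\{c} :: (no moves)
  s9 = (b.(rec X. c.(b.X\{a,b} + (X + 0)\{a,c}) + a.0 + b.c.(X + X)\{c})\{a,b} + ((rec X. c.(b.X\{a,b} + (X + 0)\{a,c}) + a.0 + b.c.(X + X)\{c}) + 0)\{a,c})\{a,b} :: (no moves)
LTS(Q): 8 reachable states
  t0 = rec X. c.(b.X\{a,b} + (X + 0)\{a,c}) + b.c.(X + X)\{c} :: =b=> t1, =c=> t2
  t1 = c.((rec X. c.(b.X\{a,b} + (X + 0)\{a,c}) + b.c.(X + X)\{c}) + (rec X. c.(b.X\{a,b} + (X + 0)\{a,c}) + b.c.(X + X)\{c}))\{c} :: =c=> t3
  t2 = b.(rec X. c.(b.X\{a,b} + (X + 0)\{a,c}) + b.c.(X + X)\{c})\{a,b} + ((rec X. c.(b.X\{a,b} + (X + 0)\{a,c}) + b.c.(X + X)\{c}) + 0)\{a,c} :: =b=> t4, =b=> t5
  t3 = ((rec X. c.(b.X\{a,b} + (X + 0)\{a,c}) + b.c.(X + X)\{c}) + (rec X. c.(b.X\{a,b} + (X + 0)\{a,c}) + b.c.(X + X)\{c}))\{c} :: =b=> t6
  t4 = (c.((rec X. c.(b.X\{a,b} + (X + 0)\{a,c}) + b.c.(X + X)\{c}) + (rec X. c.(b.X\{a,b} + (X + 0)\{a,c}) + b.c.(X + X)\{c}))\{c})\{a,c} :: (no moves)
  t5 = (rec X. c.(b.X\{a,b} + (X + 0)\{a,c}) + b.c.(X + X)\{c})\{a,b} :: =c=> t7
  t6 = (c.((rec X. c.(b.X\{a,b} + (X + 0)\{a,c}) + b.c.(X + X)\{c}) + (rec X. c.(b.X\{a,b} + (X + 0)\{a,c}) + b.c.(X + X)\{c}))\{c})\{c} :: (no moves)
  t7 = (b.(rec X. c.(b.X\{a,b} + (X + 0)\{a,c}) + b.c.(X + X)\{c})\{a,b} + ((rec X. c.(b.X\{a,b} + (X + 0)\{a,c}) + b.c.(X + X)\{c}) + 0)\{a,c})\{a,b} :: (no moves)
Bisimilarity quotient blocks:
  B0 = {s0}
  B1 = {s1, s5, s7, s8, s9, t4, t6, t7}
  B2 = {s2}
  B3 = {s4}
  B4 = {s3, t2}
  B5 = {s6, t5}
  B6 = {t0}
  B7 = {t1}
  B8 = {t3}
s0 ∈ B0, t0 ∈ B6 → different blocks

P ≁ Q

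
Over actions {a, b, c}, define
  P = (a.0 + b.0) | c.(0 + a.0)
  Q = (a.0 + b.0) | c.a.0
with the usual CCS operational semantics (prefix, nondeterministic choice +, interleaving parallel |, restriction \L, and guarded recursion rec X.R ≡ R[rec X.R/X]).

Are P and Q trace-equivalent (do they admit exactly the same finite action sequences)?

LTS(P): 6 reachable states
  u0 = (a.0 + b.0) | c.(0 + a.0) ⊢ —a→ u1, —b→ u1, —c→ u2
  u1 = 0 | c.(0 + a.0) ⊢ —c→ u3
  u2 = (a.0 + b.0) | (0 + a.0) ⊢ —a→ u3, —a→ u4, —b→ u3
  u3 = 0 | (0 + a.0) ⊢ —a→ u5
  u4 = (a.0 + b.0) | 0 ⊢ —a→ u5, —b→ u5
  u5 = 0 | 0 ⊢ ·
LTS(Q): 6 reachable states
  v0 = (a.0 + b.0) | c.a.0 ⊢ —a→ v1, —b→ v1, —c→ v2
  v1 = 0 | c.a.0 ⊢ —c→ v3
  v2 = (a.0 + b.0) | a.0 ⊢ —a→ v3, —a→ v4, —b→ v3
  v3 = 0 | a.0 ⊢ —a→ v5
  v4 = (a.0 + b.0) | 0 ⊢ —a→ v5, —b→ v5
  v5 = 0 | 0 ⊢ ·
Partition-refinement fixed point:
  B0 = {u0, v0}
  B1 = {u2, v2}
  B2 = {u3, v3}
  B3 = {u5, v5}
  B4 = {u4, v4}
  B5 = {u1, v1}
u0 ∈ B0, v0 ∈ B0 → same block
Bisimilar ⇒ trace-equivalent.

traces(P) = traces(Q)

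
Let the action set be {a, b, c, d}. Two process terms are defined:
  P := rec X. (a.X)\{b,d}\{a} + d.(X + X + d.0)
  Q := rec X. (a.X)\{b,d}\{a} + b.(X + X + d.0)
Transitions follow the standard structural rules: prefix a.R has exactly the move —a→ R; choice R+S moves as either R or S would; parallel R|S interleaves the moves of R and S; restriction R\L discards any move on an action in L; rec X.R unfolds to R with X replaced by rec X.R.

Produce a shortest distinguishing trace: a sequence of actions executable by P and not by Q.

LTS(P): 3 reachable states
  p0 = rec X. (a.X)\{b,d}\{a} + d.(X + X + d.0) → ··d··> p1
  p1 = (rec X. (a.X)\{b,d}\{a} + d.(X + X + d.0)) + (rec X. (a.X)\{b,d}\{a} + d.(X + X + d.0)) + d.0 → ··d··> p1, ··d··> p2
  p2 = 0 → deadlocked
LTS(Q): 3 reachable states
  q0 = rec X. (a.X)\{b,d}\{a} + b.(X + X + d.0) → ··b··> q1
  q1 = (rec X. (a.X)\{b,d}\{a} + b.(X + X + d.0)) + (rec X. (a.X)\{b,d}\{a} + b.(X + X + d.0)) + d.0 → ··b··> q1, ··d··> q2
  q2 = 0 → deadlocked
Run σ = ⟨d⟩ on P: start {p0}
  after d @ step 1: {p1}
  — P admits the full trace.
Run σ = ⟨d⟩ on Q: start {q0}
  after d @ step 1: no successor for Q

d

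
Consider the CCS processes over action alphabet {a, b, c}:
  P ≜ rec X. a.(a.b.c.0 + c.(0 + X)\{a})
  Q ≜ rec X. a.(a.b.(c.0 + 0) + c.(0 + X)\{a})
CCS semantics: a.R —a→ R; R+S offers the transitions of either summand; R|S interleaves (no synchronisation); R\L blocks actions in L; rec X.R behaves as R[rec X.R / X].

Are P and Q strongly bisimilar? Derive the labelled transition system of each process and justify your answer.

YES

P's transition system — 6 states:
  p0 = rec X. a.(a.b.c.0 + c.(0 + X)\{a}) → --a--▸ p1
  p1 = a.b.c.0 + c.(0 + (rec X. a.(a.b.c.0 + c.(0 + X)\{a})))\{a} → --a--▸ p2, --c--▸ p3
  p2 = b.c.0 → --b--▸ p4
  p3 = (0 + (rec X. a.(a.b.c.0 + c.(0 + X)\{a})))\{a} → (no moves)
  p4 = c.0 → --c--▸ p5
  p5 = 0 → (no moves)
Q's transition system — 6 states:
  q0 = rec X. a.(a.b.(c.0 + 0) + c.(0 + X)\{a}) → --a--▸ q1
  q1 = a.b.(c.0 + 0) + c.(0 + (rec X. a.(a.b.(c.0 + 0) + c.(0 + X)\{a})))\{a} → --a--▸ q2, --c--▸ q3
  q2 = b.(c.0 + 0) → --b--▸ q4
  q3 = (0 + (rec X. a.(a.b.(c.0 + 0) + c.(0 + X)\{a})))\{a} → (no moves)
  q4 = c.0 + 0 → --c--▸ q5
  q5 = 0 → (no moves)
Partition-refinement fixed point:
  B0 = {p0, q0}
  B1 = {p1, q1}
  B2 = {p3, p5, q3, q5}
  B3 = {p2, q2}
  B4 = {p4, q4}
p0 ∈ B0, q0 ∈ B0 → same block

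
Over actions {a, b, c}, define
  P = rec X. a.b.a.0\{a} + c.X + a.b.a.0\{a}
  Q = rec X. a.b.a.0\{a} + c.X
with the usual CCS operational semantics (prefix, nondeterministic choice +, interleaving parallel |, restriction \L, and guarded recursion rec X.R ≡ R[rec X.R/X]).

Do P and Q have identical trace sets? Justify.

LTS(P): 4 reachable states
  s0 = rec X. a.b.a.0\{a} + c.X + a.b.a.0\{a} :: -a-> s1, -c-> s0
  s1 = b.a.0\{a} :: -b-> s2
  s2 = a.0\{a} :: -a-> s3
  s3 = 0\{a} :: stopped
LTS(Q): 4 reachable states
  t0 = rec X. a.b.a.0\{a} + c.X :: -a-> t1, -c-> t0
  t1 = b.a.0\{a} :: -b-> t2
  t2 = a.0\{a} :: -a-> t3
  t3 = 0\{a} :: stopped
Coarsest stable partition (strong bisimilarity classes):
  B0 = {s0, t0}
  B1 = {s1, t1}
  B2 = {s2, t2}
  B3 = {s3, t3}
s0 ∈ B0, t0 ∈ B0 → same block
Bisimilar ⇒ trace-equivalent.

traces(P) = traces(Q)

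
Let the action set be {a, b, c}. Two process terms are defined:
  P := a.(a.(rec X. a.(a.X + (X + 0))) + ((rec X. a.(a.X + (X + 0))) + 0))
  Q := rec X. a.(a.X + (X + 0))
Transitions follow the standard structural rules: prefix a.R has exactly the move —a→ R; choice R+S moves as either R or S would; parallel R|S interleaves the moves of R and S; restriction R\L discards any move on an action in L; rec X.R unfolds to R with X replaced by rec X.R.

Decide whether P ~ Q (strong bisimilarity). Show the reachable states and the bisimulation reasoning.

YES

P's transition system — 3 states:
  s0 = a.(a.(rec X. a.(a.X + (X + 0))) + ((rec X. a.(a.X + (X + 0))) + 0)) | --a--▸ s1
  s1 = a.(rec X. a.(a.X + (X + 0))) + ((rec X. a.(a.X + (X + 0))) + 0) | --a--▸ s1, --a--▸ s2
  s2 = rec X. a.(a.X + (X + 0)) | --a--▸ s1
Q's transition system — 2 states:
  t0 = rec X. a.(a.X + (X + 0)) | --a--▸ t1
  t1 = a.(rec X. a.(a.X + (X + 0))) + ((rec X. a.(a.X + (X + 0))) + 0) | --a--▸ t0, --a--▸ t1
Coarsest stable partition (strong bisimilarity classes):
  B0 = {s0, s1, s2, t0, t1}
s0 ∈ B0, t0 ∈ B0 → same block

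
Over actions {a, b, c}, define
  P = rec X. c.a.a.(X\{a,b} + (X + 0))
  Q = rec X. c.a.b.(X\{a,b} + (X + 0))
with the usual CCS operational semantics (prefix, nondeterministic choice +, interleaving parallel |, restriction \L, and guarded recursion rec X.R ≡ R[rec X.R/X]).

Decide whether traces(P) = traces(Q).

P's transition system — 5 states:
  m0 = rec X. c.a.a.(X\{a,b} + (X + 0)) has moves =c=> m1
  m1 = a.a.((rec X. c.a.a.(X\{a,b} + (X + 0)))\{a,b} + ((rec X. c.a.a.(X\{a,b} + (X + 0))) + 0)) has moves =a=> m2
  m2 = a.((rec X. c.a.a.(X\{a,b} + (X + 0)))\{a,b} + ((rec X. c.a.a.(X\{a,b} + (X + 0))) + 0)) has moves =a=> m3
  m3 = (rec X. c.a.a.(X\{a,b} + (X + 0)))\{a,b} + ((rec X. c.a.a.(X\{a,b} + (X + 0))) + 0) has moves =c=> m1, =c=> m4
  m4 = (a.a.((rec X. c.a.a.(X\{a,b} + (X + 0)))\{a,b} + ((rec X. c.a.a.(X\{a,b} + (X + 0))) + 0)))\{a,b} has moves ∅
Q's transition system — 5 states:
  n0 = rec X. c.a.b.(X\{a,b} + (X + 0)) has moves =c=> n1
  n1 = a.b.((rec X. c.a.b.(X\{a,b} + (X + 0)))\{a,b} + ((rec X. c.a.b.(X\{a,b} + (X + 0))) + 0)) has moves =a=> n2
  n2 = b.((rec X. c.a.b.(X\{a,b} + (X + 0)))\{a,b} + ((rec X. c.a.b.(X\{a,b} + (X + 0))) + 0)) has moves =b=> n3
  n3 = (rec X. c.a.b.(X\{a,b} + (X + 0)))\{a,b} + ((rec X. c.a.b.(X\{a,b} + (X + 0))) + 0) has moves =c=> n1, =c=> n4
  n4 = (a.b.((rec X. c.a.b.(X\{a,b} + (X + 0)))\{a,b} + ((rec X. c.a.b.(X\{a,b} + (X + 0))) + 0)))\{a,b} has moves ∅
Trace ⟨caa⟩ through P, begin at {m0}:
  [1] c ⇒ {m1}
  [2] a ⇒ {m2}
  [3] a ⇒ {m3}
  ✓ P
Trace ⟨caa⟩ through Q, begin at {n0}:
  [1] c ⇒ {n1}
  [2] a ⇒ {n2}
  [3] a ⇒ no successor for Q

trace-distinct — witness ⟨caa⟩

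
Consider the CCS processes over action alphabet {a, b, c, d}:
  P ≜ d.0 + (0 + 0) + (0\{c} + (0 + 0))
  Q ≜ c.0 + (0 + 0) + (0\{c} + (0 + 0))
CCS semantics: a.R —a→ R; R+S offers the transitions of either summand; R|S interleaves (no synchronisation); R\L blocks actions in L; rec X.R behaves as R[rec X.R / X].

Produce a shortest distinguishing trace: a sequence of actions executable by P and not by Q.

d

P's transition system — 2 states:
  p0 = d.0 + (0 + 0) + (0\{c} + (0 + 0)) :: --d--▸ p1
  p1 = 0 :: deadlocked
Q's transition system — 2 states:
  q0 = c.0 + (0 + 0) + (0\{c} + (0 + 0)) :: --c--▸ q1
  q1 = 0 :: deadlocked
Trace ⟨d⟩ through P, begin at {p0}:
  [1] d ⇒ {p1}
  — P admits the full trace.
Trace ⟨d⟩ through Q, begin at {q0}:
  [1] d ⇒ ∅ (Q stuck)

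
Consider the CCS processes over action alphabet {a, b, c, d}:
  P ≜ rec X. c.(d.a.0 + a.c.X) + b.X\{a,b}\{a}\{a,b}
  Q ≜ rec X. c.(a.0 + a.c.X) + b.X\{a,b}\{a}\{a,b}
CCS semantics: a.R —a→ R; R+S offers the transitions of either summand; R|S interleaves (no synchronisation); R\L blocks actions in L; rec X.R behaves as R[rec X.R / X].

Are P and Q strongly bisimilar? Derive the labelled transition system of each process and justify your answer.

not bisimilar

LTS(P): 8 reachable states
  u0 = rec X. c.(d.a.0 + a.c.X) + b.X\{a,b}\{a}\{a,b} | --b--▸ u1, --c--▸ u2
  u1 = (rec X. c.(d.a.0 + a.c.X) + b.X\{a,b}\{a}\{a,b})\{a,b}\{a}\{a,b} | --c--▸ u3
  u2 = d.a.0 + a.c.(rec X. c.(d.a.0 + a.c.X) + b.X\{a,b}\{a}\{a,b}) | --a--▸ u4, --d--▸ u5
  u3 = (d.a.0 + a.c.(rec X. c.(d.a.0 + a.c.X) + b.X\{a,b}\{a}\{a,b}))\{a,b}\{a}\{a,b} | --d--▸ u6
  u4 = c.(rec X. c.(d.a.0 + a.c.X) + b.X\{a,b}\{a}\{a,b}) | --c--▸ u0
  u5 = a.0 | --a--▸ u7
  u6 = (a.0)\{a,b}\{a}\{a,b} | (no moves)
  u7 = 0 | (no moves)
LTS(Q): 6 reachable states
  v0 = rec X. c.(a.0 + a.c.X) + b.X\{a,b}\{a}\{a,b} | --b--▸ v1, --c--▸ v2
  v1 = (rec X. c.(a.0 + a.c.X) + b.X\{a,b}\{a}\{a,b})\{a,b}\{a}\{a,b} | --c--▸ v3
  v2 = a.0 + a.c.(rec X. c.(a.0 + a.c.X) + b.X\{a,b}\{a}\{a,b}) | --a--▸ v4, --a--▸ v5
  v3 = (a.0 + a.c.(rec X. c.(a.0 + a.c.X) + b.X\{a,b}\{a}\{a,b}))\{a,b}\{a}\{a,b} | (no moves)
  v4 = 0 | (no moves)
  v5 = c.(rec X. c.(a.0 + a.c.X) + b.X\{a,b}\{a}\{a,b}) | --c--▸ v0
Bisimilarity quotient blocks:
  B0 = {u0}
  B1 = {u2}
  B2 = {u4}
  B3 = {u5}
  B4 = {u6, u7, v3, v4}
  B5 = {u1}
  B6 = {u3}
  B7 = {v0}
  B8 = {v2}
  B9 = {v5}
  B10 = {v1}
u0 ∈ B0, v0 ∈ B7 → different blocks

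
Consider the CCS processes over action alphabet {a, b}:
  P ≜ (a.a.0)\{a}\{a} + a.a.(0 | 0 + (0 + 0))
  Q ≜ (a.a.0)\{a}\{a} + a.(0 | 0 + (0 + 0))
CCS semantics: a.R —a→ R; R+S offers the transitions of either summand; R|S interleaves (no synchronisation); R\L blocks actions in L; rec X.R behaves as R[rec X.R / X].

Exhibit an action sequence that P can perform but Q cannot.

aa

P's transition system — 3 states:
  p0 = (a.a.0)\{a}\{a} + a.a.(0 | 0 + (0 + 0)) :: ··a··> p1
  p1 = a.(0 | 0 + (0 + 0)) :: ··a··> p2
  p2 = 0 | 0 + (0 + 0) :: ·
Q's transition system — 2 states:
  q0 = (a.a.0)\{a}\{a} + a.(0 | 0 + (0 + 0)) :: ··a··> q1
  q1 = 0 | 0 + (0 + 0) :: ·
Run σ = ⟨aa⟩ on P: start {p0}
  after a @ step 1: {p1}
  after a @ step 2: {p2}
  ✓ P
Run σ = ⟨aa⟩ on Q: start {q0}
  after a @ step 1: {q1}
  after a @ step 2: ∅ (Q stuck)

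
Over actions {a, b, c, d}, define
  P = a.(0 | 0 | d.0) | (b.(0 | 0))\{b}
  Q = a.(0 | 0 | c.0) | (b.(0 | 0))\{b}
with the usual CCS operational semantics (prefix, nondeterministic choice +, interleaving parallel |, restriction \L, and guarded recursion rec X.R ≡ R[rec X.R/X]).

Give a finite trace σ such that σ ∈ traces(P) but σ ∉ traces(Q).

ad

P's transition system — 3 states:
  u0 = a.(0 | 0 | d.0) | (b.(0 | 0))\{b} ⊢ ··a··> u1
  u1 = 0 | 0 | d.0 | (b.(0 | 0))\{b} ⊢ ··d··> u2
  u2 = 0 | 0 | 0 | (b.(0 | 0))\{b} ⊢ stopped
Q's transition system — 3 states:
  v0 = a.(0 | 0 | c.0) | (b.(0 | 0))\{b} ⊢ ··a··> v1
  v1 = 0 | 0 | c.0 | (b.(0 | 0))\{b} ⊢ ··c··> v2
  v2 = 0 | 0 | 0 | (b.(0 | 0))\{b} ⊢ stopped
Run σ = ⟨ad⟩ on P: start {u0}
  after a @ step 1: {u1}
  after d @ step 2: {u2}
  P completes σ.
Run σ = ⟨ad⟩ on Q: start {v0}
  after a @ step 1: {v1}
  after d @ step 2: ∅ (Q stuck)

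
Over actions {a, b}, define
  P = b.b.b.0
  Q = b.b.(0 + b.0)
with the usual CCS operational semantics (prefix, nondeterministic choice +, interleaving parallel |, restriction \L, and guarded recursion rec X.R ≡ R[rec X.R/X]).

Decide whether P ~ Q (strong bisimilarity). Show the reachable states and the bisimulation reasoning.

P's transition system — 4 states:
  s0 = b.b.b.0 ⊢ ··b··> s1
  s1 = b.b.0 ⊢ ··b··> s2
  s2 = b.0 ⊢ ··b··> s3
  s3 = 0 ⊢ (no moves)
Q's transition system — 4 states:
  t0 = b.b.(0 + b.0) ⊢ ··b··> t1
  t1 = b.(0 + b.0) ⊢ ··b··> t2
  t2 = 0 + b.0 ⊢ ··b··> t3
  t3 = 0 ⊢ (no moves)
Partition-refinement fixed point:
  B0 = {s0, t0}
  B1 = {s1, t1}
  B2 = {s2, t2}
  B3 = {s3, t3}
s0 ∈ B0, t0 ∈ B0 → same block

YES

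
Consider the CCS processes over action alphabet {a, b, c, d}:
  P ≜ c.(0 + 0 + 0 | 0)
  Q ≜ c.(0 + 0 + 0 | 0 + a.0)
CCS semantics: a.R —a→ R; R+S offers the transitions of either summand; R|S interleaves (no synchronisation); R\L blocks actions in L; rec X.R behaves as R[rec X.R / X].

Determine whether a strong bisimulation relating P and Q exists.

NO

LTS(P): 2 reachable states
  s0 = c.(0 + 0 + 0 | 0) | ··c··> s1
  s1 = 0 + 0 + 0 | 0 | ∅
LTS(Q): 3 reachable states
  t0 = c.(0 + 0 + 0 | 0 + a.0) | ··c··> t1
  t1 = 0 + 0 + 0 | 0 + a.0 | ··a··> t2
  t2 = 0 | ∅
Bisimilarity quotient blocks:
  B0 = {s0}
  B1 = {s1, t2}
  B2 = {t0}
  B3 = {t1}
s0 ∈ B0, t0 ∈ B2 → different blocks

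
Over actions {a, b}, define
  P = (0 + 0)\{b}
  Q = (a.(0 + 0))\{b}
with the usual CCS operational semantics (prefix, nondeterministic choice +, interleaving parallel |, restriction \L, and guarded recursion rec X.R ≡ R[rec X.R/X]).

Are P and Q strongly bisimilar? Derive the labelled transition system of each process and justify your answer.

P's transition system — 1 states:
  s0 = (0 + 0)\{b} :: deadlocked
Q's transition system — 2 states:
  t0 = (a.(0 + 0))\{b} :: ··a··> t1
  t1 = (0 + 0)\{b} :: deadlocked
Coarsest stable partition (strong bisimilarity classes):
  B0 = {s0, t1}
  B1 = {t0}
s0 ∈ B0, t0 ∈ B1 → different blocks

P ≁ Q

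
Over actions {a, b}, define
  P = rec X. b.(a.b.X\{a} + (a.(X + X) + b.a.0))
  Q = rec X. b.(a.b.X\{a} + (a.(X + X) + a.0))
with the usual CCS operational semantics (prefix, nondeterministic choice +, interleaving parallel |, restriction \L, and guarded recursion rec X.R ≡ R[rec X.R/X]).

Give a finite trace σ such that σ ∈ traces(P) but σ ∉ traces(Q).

bb

LTS(P): 9 reachable states
  u0 = rec X. b.(a.b.X\{a} + (a.(X + X) + b.a.0)) ⊢ -b-> u1
  u1 = a.b.(rec X. b.(a.b.X\{a} + (a.(X + X) + b.a.0)))\{a} + (a.((rec X. b.(a.b.X\{a} + (a.(X + X) + b.a.0))) + (rec X. b.(a.b.X\{a} + (a.(X + X) + b.a.0)))) + b.a.0) ⊢ -a-> u2, -a-> u3, -b-> u4
  u2 = (rec X. b.(a.b.X\{a} + (a.(X + X) + b.a.0))) + (rec X. b.(a.b.X\{a} + (a.(X + X) + b.a.0))) ⊢ -b-> u1
  u3 = b.(rec X. b.(a.b.X\{a} + (a.(X + X) + b.a.0)))\{a} ⊢ -b-> u5
  u4 = a.0 ⊢ -a-> u6
  u5 = (rec X. b.(a.b.X\{a} + (a.(X + X) + b.a.0)))\{a} ⊢ -b-> u7
  u6 = 0 ⊢ deadlocked
  u7 = (a.b.(rec X. b.(a.b.X\{a} + (a.(X + X) + b.a.0)))\{a} + (a.((rec X. b.(a.b.X\{a} + (a.(X + X) + b.a.0))) + (rec X. b.(a.b.X\{a} + (a.(X + X) + b.a.0)))) + b.a.0))\{a} ⊢ -b-> u8
  u8 = (a.0)\{a} ⊢ deadlocked
LTS(Q): 7 reachable states
  v0 = rec X. b.(a.b.X\{a} + (a.(X + X) + a.0)) ⊢ -b-> v1
  v1 = a.b.(rec X. b.(a.b.X\{a} + (a.(X + X) + a.0)))\{a} + (a.((rec X. b.(a.b.X\{a} + (a.(X + X) + a.0))) + (rec X. b.(a.b.X\{a} + (a.(X + X) + a.0)))) + a.0) ⊢ -a-> v2, -a-> v3, -a-> v4
  v2 = (rec X. b.(a.b.X\{a} + (a.(X + X) + a.0))) + (rec X. b.(a.b.X\{a} + (a.(X + X) + a.0))) ⊢ -b-> v1
  v3 = 0 ⊢ deadlocked
  v4 = b.(rec X. b.(a.b.X\{a} + (a.(X + X) + a.0)))\{a} ⊢ -b-> v5
  v5 = (rec X. b.(a.b.X\{a} + (a.(X + X) + a.0)))\{a} ⊢ -b-> v6
  v6 = (a.b.(rec X. b.(a.b.X\{a} + (a.(X + X) + a.0)))\{a} + (a.((rec X. b.(a.b.X\{a} + (a.(X + X) + a.0))) + (rec X. b.(a.b.X\{a} + (a.(X + X) + a.0)))) + a.0))\{a} ⊢ deadlocked
Executing bb from P (initial set {u0}):
  [1] b ⇒ {u1}
  [2] b ⇒ {u4}
  ✓ P
Executing bb from Q (initial set {v0}):
  [1] b ⇒ {v1}
  [2] b ⇒ no successor for Q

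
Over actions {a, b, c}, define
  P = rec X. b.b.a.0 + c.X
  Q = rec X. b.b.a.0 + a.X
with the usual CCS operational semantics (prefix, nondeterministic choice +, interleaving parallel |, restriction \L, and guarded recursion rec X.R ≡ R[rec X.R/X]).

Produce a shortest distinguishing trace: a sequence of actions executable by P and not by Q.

c

Reachable graph of P (4 states):
  u0 = rec X. b.b.a.0 + c.X :: =b=> u1, =c=> u0
  u1 = b.a.0 :: =b=> u2
  u2 = a.0 :: =a=> u3
  u3 = 0 :: ·
Reachable graph of Q (4 states):
  v0 = rec X. b.b.a.0 + a.X :: =a=> v0, =b=> v1
  v1 = b.a.0 :: =b=> v2
  v2 = a.0 :: =a=> v3
  v3 = 0 :: ·
Run σ = ⟨c⟩ on P: start {u0}
  after c @ step 1: {u0}
  P completes σ.
Run σ = ⟨c⟩ on Q: start {v0}
  after c @ step 1: no successor for Q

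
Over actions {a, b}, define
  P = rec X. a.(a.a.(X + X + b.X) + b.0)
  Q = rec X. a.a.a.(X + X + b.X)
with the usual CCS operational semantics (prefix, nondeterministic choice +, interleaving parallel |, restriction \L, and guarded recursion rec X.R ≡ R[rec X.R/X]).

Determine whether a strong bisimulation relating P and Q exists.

NO

Reachable graph of P (5 states):
  s0 = rec X. a.(a.a.(X + X + b.X) + b.0) :: --a--▸ s1
  s1 = a.a.((rec X. a.(a.a.(X + X + b.X) + b.0)) + (rec X. a.(a.a.(X + X + b.X) + b.0)) + b.(rec X. a.(a.a.(X + X + b.X) + b.0))) + b.0 :: --a--▸ s2, --b--▸ s3
  s2 = a.((rec X. a.(a.a.(X + X + b.X) + b.0)) + (rec X. a.(a.a.(X + X + b.X) + b.0)) + b.(rec X. a.(a.a.(X + X + b.X) + b.0))) :: --a--▸ s4
  s3 = 0 :: (no moves)
  s4 = (rec X. a.(a.a.(X + X + b.X) + b.0)) + (rec X. a.(a.a.(X + X + b.X) + b.0)) + b.(rec X. a.(a.a.(X + X + b.X) + b.0)) :: --a--▸ s1, --b--▸ s0
Reachable graph of Q (4 states):
  t0 = rec X. a.a.a.(X + X + b.X) :: --a--▸ t1
  t1 = a.a.((rec X. a.a.a.(X + X + b.X)) + (rec X. a.a.a.(X + X + b.X)) + b.(rec X. a.a.a.(X + X + b.X))) :: --a--▸ t2
  t2 = a.((rec X. a.a.a.(X + X + b.X)) + (rec X. a.a.a.(X + X + b.X)) + b.(rec X. a.a.a.(X + X + b.X))) :: --a--▸ t3
  t3 = (rec X. a.a.a.(X + X + b.X)) + (rec X. a.a.a.(X + X + b.X)) + b.(rec X. a.a.a.(X + X + b.X)) :: --a--▸ t1, --b--▸ t0
Bisimilarity quotient blocks:
  B0 = {s0}
  B1 = {s1}
  B2 = {s2}
  B3 = {s4}
  B4 = {s3}
  B5 = {t0}
  B6 = {t1}
  B7 = {t2}
  B8 = {t3}
s0 ∈ B0, t0 ∈ B5 → different blocks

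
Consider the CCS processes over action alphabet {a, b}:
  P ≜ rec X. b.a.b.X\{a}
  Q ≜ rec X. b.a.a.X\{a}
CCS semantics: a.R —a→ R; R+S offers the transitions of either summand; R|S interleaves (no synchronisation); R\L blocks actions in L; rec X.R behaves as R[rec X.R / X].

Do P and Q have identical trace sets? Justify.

P's transition system — 5 states:
  s0 = rec X. b.a.b.X\{a} → =b=> s1
  s1 = a.b.(rec X. b.a.b.X\{a})\{a} → =a=> s2
  s2 = b.(rec X. b.a.b.X\{a})\{a} → =b=> s3
  s3 = (rec X. b.a.b.X\{a})\{a} → =b=> s4
  s4 = (a.b.(rec X. b.a.b.X\{a})\{a})\{a} → (no moves)
Q's transition system — 5 states:
  t0 = rec X. b.a.a.X\{a} → =b=> t1
  t1 = a.a.(rec X. b.a.a.X\{a})\{a} → =a=> t2
  t2 = a.(rec X. b.a.a.X\{a})\{a} → =a=> t3
  t3 = (rec X. b.a.a.X\{a})\{a} → =b=> t4
  t4 = (a.a.(rec X. b.a.a.X\{a})\{a})\{a} → (no moves)
Run σ = ⟨bab⟩ on P: start {s0}
  [1] b ⇒ {s1}
  [2] a ⇒ {s2}
  [3] b ⇒ {s3}
  P completes σ.
Run σ = ⟨bab⟩ on Q: start {t0}
  [1] b ⇒ {t1}
  [2] a ⇒ {t2}
  [3] b ⇒ no successor for Q

trace-distinct — witness ⟨bab⟩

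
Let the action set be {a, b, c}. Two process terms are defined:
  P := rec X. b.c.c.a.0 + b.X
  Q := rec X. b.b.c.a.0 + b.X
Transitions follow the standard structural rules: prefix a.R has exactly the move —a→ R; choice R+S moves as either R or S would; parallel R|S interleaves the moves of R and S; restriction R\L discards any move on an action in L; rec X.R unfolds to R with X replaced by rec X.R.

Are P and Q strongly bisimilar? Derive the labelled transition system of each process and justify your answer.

not bisimilar

P's transition system — 5 states:
  s0 = rec X. b.c.c.a.0 + b.X :: --b--▸ s0, --b--▸ s1
  s1 = c.c.a.0 :: --c--▸ s2
  s2 = c.a.0 :: --c--▸ s3
  s3 = a.0 :: --a--▸ s4
  s4 = 0 :: deadlocked
Q's transition system — 5 states:
  t0 = rec X. b.b.c.a.0 + b.X :: --b--▸ t0, --b--▸ t1
  t1 = b.c.a.0 :: --b--▸ t2
  t2 = c.a.0 :: --c--▸ t3
  t3 = a.0 :: --a--▸ t4
  t4 = 0 :: deadlocked
Bisimilarity quotient blocks:
  B0 = {s0}
  B1 = {s1}
  B2 = {s2, t2}
  B3 = {s3, t3}
  B4 = {s4, t4}
  B5 = {t0}
  B6 = {t1}
s0 ∈ B0, t0 ∈ B5 → different blocks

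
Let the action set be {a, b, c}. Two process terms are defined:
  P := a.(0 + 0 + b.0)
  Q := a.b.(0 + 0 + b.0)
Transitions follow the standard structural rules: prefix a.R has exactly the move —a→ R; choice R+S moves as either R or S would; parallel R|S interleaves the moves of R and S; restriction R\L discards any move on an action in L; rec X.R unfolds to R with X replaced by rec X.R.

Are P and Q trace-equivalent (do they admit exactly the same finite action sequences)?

LTS(P): 3 reachable states
  s0 = a.(0 + 0 + b.0) → --a--▸ s1
  s1 = 0 + 0 + b.0 → --b--▸ s2
  s2 = 0 → ·
LTS(Q): 4 reachable states
  t0 = a.b.(0 + 0 + b.0) → --a--▸ t1
  t1 = b.(0 + 0 + b.0) → --b--▸ t2
  t2 = 0 + 0 + b.0 → --b--▸ t3
  t3 = 0 → ·
Run σ = ⟨abb⟩ on Q: start {t0}
  step 1 (a): {t1}
  step 2 (b): {t2}
  step 3 (b): {t3}
  — Q admits the full trace.
Run σ = ⟨abb⟩ on P: start {s0}
  step 1 (a): {s1}
  step 2 (b): {s2}
  step 3 (b): ∅ (P stuck)

NO — witness ⟨abb⟩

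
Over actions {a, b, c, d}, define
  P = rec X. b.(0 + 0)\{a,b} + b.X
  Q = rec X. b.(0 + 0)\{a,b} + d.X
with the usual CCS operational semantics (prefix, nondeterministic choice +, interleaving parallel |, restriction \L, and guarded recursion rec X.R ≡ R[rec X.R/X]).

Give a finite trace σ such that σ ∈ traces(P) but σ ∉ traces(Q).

Reachable graph of P (2 states):
  s0 = rec X. b.(0 + 0)\{a,b} + b.X :: —b→ s0, —b→ s1
  s1 = (0 + 0)\{a,b} :: ∅
Reachable graph of Q (2 states):
  t0 = rec X. b.(0 + 0)\{a,b} + d.X :: —b→ t1, —d→ t0
  t1 = (0 + 0)\{a,b} :: ∅
Trace ⟨bb⟩ through P, begin at {s0}:
  after b @ step 1: {s0, s1}
  after b @ step 2: {s0, s1}
  ✓ P
Trace ⟨bb⟩ through Q, begin at {t0}:
  after b @ step 1: {t1}
  after b @ step 2: ∅ (Q stuck)

bb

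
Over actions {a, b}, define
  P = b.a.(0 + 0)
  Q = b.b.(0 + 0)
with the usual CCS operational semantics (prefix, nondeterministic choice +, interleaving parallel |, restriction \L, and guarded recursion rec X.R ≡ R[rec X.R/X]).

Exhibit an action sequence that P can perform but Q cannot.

ba

LTS(P): 3 reachable states
  u0 = b.a.(0 + 0) ⊢ —b→ u1
  u1 = a.(0 + 0) ⊢ —a→ u2
  u2 = 0 + 0 ⊢ stopped
LTS(Q): 3 reachable states
  v0 = b.b.(0 + 0) ⊢ —b→ v1
  v1 = b.(0 + 0) ⊢ —b→ v2
  v2 = 0 + 0 ⊢ stopped
Executing ba from P (initial set {u0}):
  after b @ step 1: {u1}
  after a @ step 2: {u2}
  P completes σ.
Executing ba from Q (initial set {v0}):
  after b @ step 1: {v1}
  after a @ step 2: ∅ (Q stuck)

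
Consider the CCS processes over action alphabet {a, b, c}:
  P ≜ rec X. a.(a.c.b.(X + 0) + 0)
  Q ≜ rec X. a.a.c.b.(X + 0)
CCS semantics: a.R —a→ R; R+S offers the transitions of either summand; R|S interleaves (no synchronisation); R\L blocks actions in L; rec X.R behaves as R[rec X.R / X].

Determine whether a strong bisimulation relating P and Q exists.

LTS(P): 5 reachable states
  p0 = rec X. a.(a.c.b.(X + 0) + 0) | --a--▸ p1
  p1 = a.c.b.((rec X. a.(a.c.b.(X + 0) + 0)) + 0) + 0 | --a--▸ p2
  p2 = c.b.((rec X. a.(a.c.b.(X + 0) + 0)) + 0) | --c--▸ p3
  p3 = b.((rec X. a.(a.c.b.(X + 0) + 0)) + 0) | --b--▸ p4
  p4 = (rec X. a.(a.c.b.(X + 0) + 0)) + 0 | --a--▸ p1
LTS(Q): 5 reachable states
  q0 = rec X. a.a.c.b.(X + 0) | --a--▸ q1
  q1 = a.c.b.((rec X. a.a.c.b.(X + 0)) + 0) | --a--▸ q2
  q2 = c.b.((rec X. a.a.c.b.(X + 0)) + 0) | --c--▸ q3
  q3 = b.((rec X. a.a.c.b.(X + 0)) + 0) | --b--▸ q4
  q4 = (rec X. a.a.c.b.(X + 0)) + 0 | --a--▸ q1
Bisimilarity quotient blocks:
  B0 = {p0, p4, q0, q4}
  B1 = {p1, q1}
  B2 = {p2, q2}
  B3 = {p3, q3}
p0 ∈ B0, q0 ∈ B0 → same block

bisimilar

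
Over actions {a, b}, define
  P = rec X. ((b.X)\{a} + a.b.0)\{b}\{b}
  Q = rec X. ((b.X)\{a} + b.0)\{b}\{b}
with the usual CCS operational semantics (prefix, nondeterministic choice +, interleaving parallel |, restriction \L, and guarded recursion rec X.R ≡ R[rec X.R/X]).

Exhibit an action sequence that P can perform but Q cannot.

a

P's transition system — 2 states:
  u0 = rec X. ((b.X)\{a} + a.b.0)\{b}\{b} → --a--▸ u1
  u1 = (b.0)\{b}\{b} → stopped
Q's transition system — 1 states:
  v0 = rec X. ((b.X)\{a} + b.0)\{b}\{b} → stopped
Trace ⟨a⟩ through P, begin at {u0}:
  after a @ step 1: {u1}
  ✓ P
Trace ⟨a⟩ through Q, begin at {v0}:
  after a @ step 1: ∅ (Q stuck)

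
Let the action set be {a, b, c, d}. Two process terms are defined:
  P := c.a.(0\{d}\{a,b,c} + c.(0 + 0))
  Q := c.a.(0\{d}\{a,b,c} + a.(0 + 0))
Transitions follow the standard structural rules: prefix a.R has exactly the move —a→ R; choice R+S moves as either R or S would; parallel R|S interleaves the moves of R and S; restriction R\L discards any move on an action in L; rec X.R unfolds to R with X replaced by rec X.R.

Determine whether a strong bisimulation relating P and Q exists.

NO

LTS(P): 4 reachable states
  m0 = c.a.(0\{d}\{a,b,c} + c.(0 + 0)) :: ··c··> m1
  m1 = a.(0\{d}\{a,b,c} + c.(0 + 0)) :: ··a··> m2
  m2 = 0\{d}\{a,b,c} + c.(0 + 0) :: ··c··> m3
  m3 = 0 + 0 :: ·
LTS(Q): 4 reachable states
  n0 = c.a.(0\{d}\{a,b,c} + a.(0 + 0)) :: ··c··> n1
  n1 = a.(0\{d}\{a,b,c} + a.(0 + 0)) :: ··a··> n2
  n2 = 0\{d}\{a,b,c} + a.(0 + 0) :: ··a··> n3
  n3 = 0 + 0 :: ·
Partition-refinement fixed point:
  B0 = {m0}
  B1 = {m1}
  B2 = {m2}
  B3 = {m3, n3}
  B4 = {n0}
  B5 = {n1}
  B6 = {n2}
m0 ∈ B0, n0 ∈ B4 → different blocks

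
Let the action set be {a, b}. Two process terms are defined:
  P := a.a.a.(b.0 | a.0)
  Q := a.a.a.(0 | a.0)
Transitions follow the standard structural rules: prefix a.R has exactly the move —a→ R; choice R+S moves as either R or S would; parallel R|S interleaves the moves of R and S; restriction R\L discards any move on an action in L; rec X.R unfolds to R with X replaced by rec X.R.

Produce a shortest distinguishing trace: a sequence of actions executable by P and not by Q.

aaab

LTS(P): 7 reachable states
  m0 = a.a.a.(b.0 | a.0) | --a--▸ m1
  m1 = a.a.(b.0 | a.0) | --a--▸ m2
  m2 = a.(b.0 | a.0) | --a--▸ m3
  m3 = b.0 | a.0 | --a--▸ m4, --b--▸ m5
  m4 = b.0 | 0 | --b--▸ m6
  m5 = 0 | a.0 | --a--▸ m6
  m6 = 0 | 0 | (no moves)
LTS(Q): 5 reachable states
  n0 = a.a.a.(0 | a.0) | --a--▸ n1
  n1 = a.a.(0 | a.0) | --a--▸ n2
  n2 = a.(0 | a.0) | --a--▸ n3
  n3 = 0 | a.0 | --a--▸ n4
  n4 = 0 | 0 | (no moves)
Run σ = ⟨aaab⟩ on P: start {m0}
  after a @ step 1: {m1}
  after a @ step 2: {m2}
  after a @ step 3: {m3}
  after b @ step 4: {m5}
  — P admits the full trace.
Run σ = ⟨aaab⟩ on Q: start {n0}
  after a @ step 1: {n1}
  after a @ step 2: {n2}
  after a @ step 3: {n3}
  after b @ step 4: ∅  — Q cannot continue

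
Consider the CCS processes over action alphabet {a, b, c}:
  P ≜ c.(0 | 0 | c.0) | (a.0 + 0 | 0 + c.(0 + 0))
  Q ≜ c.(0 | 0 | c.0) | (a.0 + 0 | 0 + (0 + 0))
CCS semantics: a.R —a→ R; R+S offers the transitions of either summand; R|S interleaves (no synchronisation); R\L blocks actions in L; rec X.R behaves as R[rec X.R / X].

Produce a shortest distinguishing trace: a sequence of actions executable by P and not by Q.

ccc

P's transition system — 9 states:
  u0 = c.(0 | 0 | c.0) | (a.0 + 0 | 0 + c.(0 + 0)) → --a--▸ u1, --c--▸ u2, --c--▸ u3
  u1 = c.(0 | 0 | c.0) | 0 → --c--▸ u4
  u2 = 0 | 0 | c.0 | (a.0 + 0 | 0 + c.(0 + 0)) → --a--▸ u4, --c--▸ u5, --c--▸ u6
  u3 = c.(0 | 0 | c.0) | (0 + 0) → --c--▸ u6
  u4 = 0 | 0 | c.0 | 0 → --c--▸ u7
  u5 = 0 | 0 | 0 | (a.0 + 0 | 0 + c.(0 + 0)) → --a--▸ u7, --c--▸ u8
  u6 = 0 | 0 | c.0 | (0 + 0) → --c--▸ u8
  u7 = 0 | 0 | 0 | 0 → stopped
  u8 = 0 | 0 | 0 | (0 + 0) → stopped
Q's transition system — 6 states:
  v0 = c.(0 | 0 | c.0) | (a.0 + 0 | 0 + (0 + 0)) → --a--▸ v1, --c--▸ v2
  v1 = c.(0 | 0 | c.0) | 0 → --c--▸ v3
  v2 = 0 | 0 | c.0 | (a.0 + 0 | 0 + (0 + 0)) → --a--▸ v3, --c--▸ v4
  v3 = 0 | 0 | c.0 | 0 → --c--▸ v5
  v4 = 0 | 0 | 0 | (a.0 + 0 | 0 + (0 + 0)) → --a--▸ v5
  v5 = 0 | 0 | 0 | 0 → stopped
Executing ccc from P (initial set {u0}):
  step 1 (c): {u2, u3}
  step 2 (c): {u5, u6}
  step 3 (c): {u8}
  ✓ P
Executing ccc from Q (initial set {v0}):
  step 1 (c): {v2}
  step 2 (c): {v4}
  step 3 (c): ∅  — Q cannot continue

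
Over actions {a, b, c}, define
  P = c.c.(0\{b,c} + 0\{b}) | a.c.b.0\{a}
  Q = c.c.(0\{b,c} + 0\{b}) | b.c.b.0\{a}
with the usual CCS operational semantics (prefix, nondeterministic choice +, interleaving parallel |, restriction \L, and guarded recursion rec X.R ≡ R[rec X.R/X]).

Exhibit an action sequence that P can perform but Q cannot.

a

LTS(P): 12 reachable states
  u0 = c.c.(0\{b,c} + 0\{b}) | a.c.b.0\{a} has moves =a=> u1, =c=> u2
  u1 = c.c.(0\{b,c} + 0\{b}) | c.b.0\{a} has moves =c=> u3, =c=> u4
  u2 = c.(0\{b,c} + 0\{b}) | a.c.b.0\{a} has moves =a=> u3, =c=> u5
  u3 = c.(0\{b,c} + 0\{b}) | c.b.0\{a} has moves =c=> u6, =c=> u7
  u4 = c.c.(0\{b,c} + 0\{b}) | b.0\{a} has moves =b=> u8, =c=> u7
  u5 = (0\{b,c} + 0\{b}) | a.c.b.0\{a} has moves =a=> u6
  u6 = (0\{b,c} + 0\{b}) | c.b.0\{a} has moves =c=> u9
  u7 = c.(0\{b,c} + 0\{b}) | b.0\{a} has moves =b=> u10, =c=> u9
  u8 = c.c.(0\{b,c} + 0\{b}) | 0\{a} has moves =c=> u10
  u9 = (0\{b,c} + 0\{b}) | b.0\{a} has moves =b=> u11
  u10 = c.(0\{b,c} + 0\{b}) | 0\{a} has moves =c=> u11
  u11 = (0\{b,c} + 0\{b}) | 0\{a} has moves ∅
LTS(Q): 12 reachable states
  v0 = c.c.(0\{b,c} + 0\{b}) | b.c.b.0\{a} has moves =b=> v1, =c=> v2
  v1 = c.c.(0\{b,c} + 0\{b}) | c.b.0\{a} has moves =c=> v3, =c=> v4
  v2 = c.(0\{b,c} + 0\{b}) | b.c.b.0\{a} has moves =b=> v3, =c=> v5
  v3 = c.(0\{b,c} + 0\{b}) | c.b.0\{a} has moves =c=> v6, =c=> v7
  v4 = c.c.(0\{b,c} + 0\{b}) | b.0\{a} has moves =b=> v8, =c=> v7
  v5 = (0\{b,c} + 0\{b}) | b.c.b.0\{a} has moves =b=> v6
  v6 = (0\{b,c} + 0\{b}) | c.b.0\{a} has moves =c=> v9
  v7 = c.(0\{b,c} + 0\{b}) | b.0\{a} has moves =b=> v10, =c=> v9
  v8 = c.c.(0\{b,c} + 0\{b}) | 0\{a} has moves =c=> v10
  v9 = (0\{b,c} + 0\{b}) | b.0\{a} has moves =b=> v11
  v10 = c.(0\{b,c} + 0\{b}) | 0\{a} has moves =c=> v11
  v11 = (0\{b,c} + 0\{b}) | 0\{a} has moves ∅
Run σ = ⟨a⟩ on P: start {u0}
  [1] a ⇒ {u1}
  ✓ P
Run σ = ⟨a⟩ on Q: start {v0}
  [1] a ⇒ no successor for Q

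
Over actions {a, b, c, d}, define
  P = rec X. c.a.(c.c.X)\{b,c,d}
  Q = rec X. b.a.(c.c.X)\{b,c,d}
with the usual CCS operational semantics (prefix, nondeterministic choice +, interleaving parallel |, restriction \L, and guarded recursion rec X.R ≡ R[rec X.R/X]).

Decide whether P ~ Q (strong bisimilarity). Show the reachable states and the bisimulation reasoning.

LTS(P): 3 reachable states
  u0 = rec X. c.a.(c.c.X)\{b,c,d} → -c-> u1
  u1 = a.(c.c.(rec X. c.a.(c.c.X)\{b,c,d}))\{b,c,d} → -a-> u2
  u2 = (c.c.(rec X. c.a.(c.c.X)\{b,c,d}))\{b,c,d} → ·
LTS(Q): 3 reachable states
  v0 = rec X. b.a.(c.c.X)\{b,c,d} → -b-> v1
  v1 = a.(c.c.(rec X. b.a.(c.c.X)\{b,c,d}))\{b,c,d} → -a-> v2
  v2 = (c.c.(rec X. b.a.(c.c.X)\{b,c,d}))\{b,c,d} → ·
Coarsest stable partition (strong bisimilarity classes):
  B0 = {u0}
  B1 = {u1, v1}
  B2 = {u2, v2}
  B3 = {v0}
u0 ∈ B0, v0 ∈ B3 → different blocks

P ≁ Q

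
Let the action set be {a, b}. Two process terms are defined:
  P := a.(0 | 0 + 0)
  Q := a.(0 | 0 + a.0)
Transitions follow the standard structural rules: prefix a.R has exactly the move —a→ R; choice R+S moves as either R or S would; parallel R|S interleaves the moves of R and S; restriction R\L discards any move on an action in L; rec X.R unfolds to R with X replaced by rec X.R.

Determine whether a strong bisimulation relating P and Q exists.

not bisimilar

Reachable graph of P (2 states):
  p0 = a.(0 | 0 + 0) has moves ··a··> p1
  p1 = 0 | 0 + 0 has moves (no moves)
Reachable graph of Q (3 states):
  q0 = a.(0 | 0 + a.0) has moves ··a··> q1
  q1 = 0 | 0 + a.0 has moves ··a··> q2
  q2 = 0 has moves (no moves)
Coarsest stable partition (strong bisimilarity classes):
  B0 = {p0, q1}
  B1 = {p1, q2}
  B2 = {q0}
p0 ∈ B0, q0 ∈ B2 → different blocks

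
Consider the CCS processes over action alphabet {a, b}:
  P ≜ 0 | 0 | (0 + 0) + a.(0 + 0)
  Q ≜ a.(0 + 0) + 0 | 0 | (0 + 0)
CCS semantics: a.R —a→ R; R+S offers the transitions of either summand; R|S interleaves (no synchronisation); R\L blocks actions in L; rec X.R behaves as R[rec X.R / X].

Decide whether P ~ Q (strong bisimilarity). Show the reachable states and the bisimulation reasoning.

LTS(P): 2 reachable states
  s0 = 0 | 0 | (0 + 0) + a.(0 + 0) → ··a··> s1
  s1 = 0 + 0 → stopped
LTS(Q): 2 reachable states
  t0 = a.(0 + 0) + 0 | 0 | (0 + 0) → ··a··> t1
  t1 = 0 + 0 → stopped
Bisimilarity quotient blocks:
  B0 = {s0, t0}
  B1 = {s1, t1}
s0 ∈ B0, t0 ∈ B0 → same block

bisimilar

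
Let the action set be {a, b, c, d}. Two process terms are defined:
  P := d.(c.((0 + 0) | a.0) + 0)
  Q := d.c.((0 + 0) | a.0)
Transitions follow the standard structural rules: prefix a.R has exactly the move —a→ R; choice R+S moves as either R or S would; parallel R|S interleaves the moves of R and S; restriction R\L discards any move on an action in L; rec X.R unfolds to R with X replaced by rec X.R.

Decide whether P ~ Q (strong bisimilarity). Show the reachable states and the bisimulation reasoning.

YES

LTS(P): 4 reachable states
  p0 = d.(c.((0 + 0) | a.0) + 0) ⊢ -d-> p1
  p1 = c.((0 + 0) | a.0) + 0 ⊢ -c-> p2
  p2 = (0 + 0) | a.0 ⊢ -a-> p3
  p3 = (0 + 0) | 0 ⊢ stopped
LTS(Q): 4 reachable states
  q0 = d.c.((0 + 0) | a.0) ⊢ -d-> q1
  q1 = c.((0 + 0) | a.0) ⊢ -c-> q2
  q2 = (0 + 0) | a.0 ⊢ -a-> q3
  q3 = (0 + 0) | 0 ⊢ stopped
Bisimilarity quotient blocks:
  B0 = {p0, q0}
  B1 = {p1, q1}
  B2 = {p2, q2}
  B3 = {p3, q3}
p0 ∈ B0, q0 ∈ B0 → same block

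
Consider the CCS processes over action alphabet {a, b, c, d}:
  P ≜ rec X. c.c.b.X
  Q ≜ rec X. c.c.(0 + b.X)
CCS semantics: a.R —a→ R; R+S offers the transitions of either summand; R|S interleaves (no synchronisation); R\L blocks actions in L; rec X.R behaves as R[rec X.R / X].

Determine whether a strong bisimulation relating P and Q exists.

P's transition system — 3 states:
  m0 = rec X. c.c.b.X :: =c=> m1
  m1 = c.b.(rec X. c.c.b.X) :: =c=> m2
  m2 = b.(rec X. c.c.b.X) :: =b=> m0
Q's transition system — 3 states:
  n0 = rec X. c.c.(0 + b.X) :: =c=> n1
  n1 = c.(0 + b.(rec X. c.c.(0 + b.X))) :: =c=> n2
  n2 = 0 + b.(rec X. c.c.(0 + b.X)) :: =b=> n0
Bisimilarity quotient blocks:
  B0 = {m0, n0}
  B1 = {m1, n1}
  B2 = {m2, n2}
m0 ∈ B0, n0 ∈ B0 → same block

bisimilar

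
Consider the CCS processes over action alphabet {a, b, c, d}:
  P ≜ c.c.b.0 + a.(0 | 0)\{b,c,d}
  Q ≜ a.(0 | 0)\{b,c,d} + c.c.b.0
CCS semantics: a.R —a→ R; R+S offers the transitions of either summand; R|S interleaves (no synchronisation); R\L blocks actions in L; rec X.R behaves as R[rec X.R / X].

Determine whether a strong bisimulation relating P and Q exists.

Reachable graph of P (5 states):
  s0 = c.c.b.0 + a.(0 | 0)\{b,c,d} ⊢ -a-> s1, -c-> s2
  s1 = (0 | 0)\{b,c,d} ⊢ (no moves)
  s2 = c.b.0 ⊢ -c-> s3
  s3 = b.0 ⊢ -b-> s4
  s4 = 0 ⊢ (no moves)
Reachable graph of Q (5 states):
  t0 = a.(0 | 0)\{b,c,d} + c.c.b.0 ⊢ -a-> t1, -c-> t2
  t1 = (0 | 0)\{b,c,d} ⊢ (no moves)
  t2 = c.b.0 ⊢ -c-> t3
  t3 = b.0 ⊢ -b-> t4
  t4 = 0 ⊢ (no moves)
Coarsest stable partition (strong bisimilarity classes):
  B0 = {s0, t0}
  B1 = {s2, t2}
  B2 = {s3, t3}
  B3 = {s1, s4, t1, t4}
s0 ∈ B0, t0 ∈ B0 → same block

bisimilar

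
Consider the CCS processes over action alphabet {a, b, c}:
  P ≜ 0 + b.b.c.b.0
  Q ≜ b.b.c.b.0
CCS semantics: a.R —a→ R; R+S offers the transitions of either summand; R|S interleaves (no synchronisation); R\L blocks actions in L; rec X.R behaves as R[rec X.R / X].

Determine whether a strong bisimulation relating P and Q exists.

P's transition system — 5 states:
  m0 = 0 + b.b.c.b.0 | —b→ m1
  m1 = b.c.b.0 | —b→ m2
  m2 = c.b.0 | —c→ m3
  m3 = b.0 | —b→ m4
  m4 = 0 | deadlocked
Q's transition system — 5 states:
  n0 = b.b.c.b.0 | —b→ n1
  n1 = b.c.b.0 | —b→ n2
  n2 = c.b.0 | —c→ n3
  n3 = b.0 | —b→ n4
  n4 = 0 | deadlocked
Partition-refinement fixed point:
  B0 = {m0, n0}
  B1 = {m1, n1}
  B2 = {m2, n2}
  B3 = {m3, n3}
  B4 = {m4, n4}
m0 ∈ B0, n0 ∈ B0 → same block

P ~ Q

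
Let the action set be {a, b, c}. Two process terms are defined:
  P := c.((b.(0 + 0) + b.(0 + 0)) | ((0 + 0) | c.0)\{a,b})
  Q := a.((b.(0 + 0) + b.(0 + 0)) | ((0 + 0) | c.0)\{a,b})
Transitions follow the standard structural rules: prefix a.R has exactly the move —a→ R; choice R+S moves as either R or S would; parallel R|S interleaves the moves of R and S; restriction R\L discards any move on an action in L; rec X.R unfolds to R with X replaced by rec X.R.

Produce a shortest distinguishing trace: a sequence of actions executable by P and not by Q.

P's transition system — 5 states:
  m0 = c.((b.(0 + 0) + b.(0 + 0)) | ((0 + 0) | c.0)\{a,b}) ⊢ ··c··> m1
  m1 = (b.(0 + 0) + b.(0 + 0)) | ((0 + 0) | c.0)\{a,b} ⊢ ··b··> m2, ··c··> m3
  m2 = (0 + 0) | ((0 + 0) | c.0)\{a,b} ⊢ ··c··> m4
  m3 = (b.(0 + 0) + b.(0 + 0)) | ((0 + 0) | 0)\{a,b} ⊢ ··b··> m4
  m4 = (0 + 0) | ((0 + 0) | 0)\{a,b} ⊢ deadlocked
Q's transition system — 5 states:
  n0 = a.((b.(0 + 0) + b.(0 + 0)) | ((0 + 0) | c.0)\{a,b}) ⊢ ··a··> n1
  n1 = (b.(0 + 0) + b.(0 + 0)) | ((0 + 0) | c.0)\{a,b} ⊢ ··b··> n2, ··c··> n3
  n2 = (0 + 0) | ((0 + 0) | c.0)\{a,b} ⊢ ··c··> n4
  n3 = (b.(0 + 0) + b.(0 + 0)) | ((0 + 0) | 0)\{a,b} ⊢ ··b··> n4
  n4 = (0 + 0) | ((0 + 0) | 0)\{a,b} ⊢ deadlocked
Executing c from P (initial set {m0}):
  step 1 (c): {m1}
  P completes σ.
Executing c from Q (initial set {n0}):
  step 1 (c): ∅ (Q stuck)

c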